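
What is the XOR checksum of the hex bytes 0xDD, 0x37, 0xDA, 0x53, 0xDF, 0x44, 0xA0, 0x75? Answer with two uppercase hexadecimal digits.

XOR the bytes together:
  start with 0xDD
  0xDD ⊕ 0x37 = 0xEA
  0xEA ⊕ 0xDA = 0x30
  0x30 ⊕ 0x53 = 0x63
  0x63 ⊕ 0xDF = 0xBC
  0xBC ⊕ 0x44 = 0xF8
  0xF8 ⊕ 0xA0 = 0x58
  0x58 ⊕ 0x75 = 0x2D

2D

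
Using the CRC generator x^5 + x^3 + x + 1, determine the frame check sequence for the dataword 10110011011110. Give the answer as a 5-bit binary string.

Append 5 zeros: 1011001101111000000. Divide by 101011 (XOR where the leading bit is 1):
  pos 0: 101100 XOR 101011 = 000111
  pos 3: 111110 XOR 101011 = 010101
  pos 4: 101011 XOR 101011 = 000000
  pos 10: 111000 XOR 101011 = 010011
  pos 11: 100110 XOR 101011 = 001101
  pos 13: 110100 XOR 101011 = 011111
Remainder (last 5 bits) = 11111. This is the CRC / FCS.

11111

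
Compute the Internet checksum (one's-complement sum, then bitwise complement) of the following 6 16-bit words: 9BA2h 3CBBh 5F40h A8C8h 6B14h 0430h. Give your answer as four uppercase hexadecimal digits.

B054

One's-complement addition (fold any carry out of bit 15 back into bit 0):
  0x9BA2 + 0x3CBB = 0x0D85D
  0xD85D + 0x5F40 = 0x1379D → wrap carry → 0x379E
  0x379E + 0xA8C8 = 0x0E066
  0xE066 + 0x6B14 = 0x14B7A → wrap carry → 0x4B7B
  0x4B7B + 0x0430 = 0x04FAB
One's-complement sum = 0x4FAB.
Checksum = ~0x4FAB & 0xFFFF = 0xB054.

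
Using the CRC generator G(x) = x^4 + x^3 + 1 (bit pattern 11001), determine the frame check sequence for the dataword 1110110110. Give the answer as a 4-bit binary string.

Append 4 zeros: 11101101100000. Divide by 11001 (XOR where the leading bit is 1):
  pos 0: 11101 XOR 11001 = 00100
  pos 2: 10010 XOR 11001 = 01011
  pos 3: 10111 XOR 11001 = 01110
  pos 4: 11101 XOR 11001 = 00100
  pos 6: 10000 XOR 11001 = 01001
  pos 7: 10010 XOR 11001 = 01011
  pos 8: 10110 XOR 11001 = 01111
  pos 9: 11110 XOR 11001 = 00111
Remainder (last 4 bits) = 0111. This is the CRC / FCS.

0111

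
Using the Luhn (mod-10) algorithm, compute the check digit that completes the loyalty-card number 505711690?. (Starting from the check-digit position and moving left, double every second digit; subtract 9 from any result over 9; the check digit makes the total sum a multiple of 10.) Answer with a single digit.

6

Partial digits right→left: 0 9 6 1 1 7 5 0 5
Double every second digit counting from the check-digit position (so the 1st, 3rd, 5th, ... of the partial from the right).
  doubled (with −9 where >9): 0 3 2 1 1 → sum 7
  kept as-is: 9 1 7 0 → sum 17
Total = 7 + 17 = 24.
Check digit = (10 − (24 mod 10)) mod 10 = 6.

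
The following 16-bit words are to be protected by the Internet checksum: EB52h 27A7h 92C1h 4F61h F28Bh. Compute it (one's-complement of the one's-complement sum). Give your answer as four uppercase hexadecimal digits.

One's-complement addition (fold any carry out of bit 15 back into bit 0):
  0xEB52 + 0x27A7 = 0x112F9 → wrap carry → 0x12FA
  0x12FA + 0x92C1 = 0x0A5BB
  0xA5BB + 0x4F61 = 0x0F51C
  0xF51C + 0xF28B = 0x1E7A7 → wrap carry → 0xE7A8
One's-complement sum = 0xE7A8.
Checksum = ~0xE7A8 & 0xFFFF = 0x1857.

1857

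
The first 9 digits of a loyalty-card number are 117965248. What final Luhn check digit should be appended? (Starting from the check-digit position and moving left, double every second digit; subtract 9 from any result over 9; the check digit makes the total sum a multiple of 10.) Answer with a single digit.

0

Partial digits right→left: 8 4 2 5 6 9 7 1 1
Double every second digit counting from the check-digit position (so the 1st, 3rd, 5th, ... of the partial from the right).
  doubled (with −9 where >9): 7 4 3 5 2 → sum 21
  kept as-is: 4 5 9 1 → sum 19
Total = 21 + 19 = 40.
Check digit = (10 − (40 mod 10)) mod 10 = 0.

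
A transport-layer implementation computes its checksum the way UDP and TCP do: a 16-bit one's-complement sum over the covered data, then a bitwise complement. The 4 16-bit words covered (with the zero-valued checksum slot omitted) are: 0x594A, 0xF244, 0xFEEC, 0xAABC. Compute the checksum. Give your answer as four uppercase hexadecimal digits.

0AC7

One's-complement addition (fold any carry out of bit 15 back into bit 0):
  0x594A + 0xF244 = 0x14B8E → wrap carry → 0x4B8F
  0x4B8F + 0xFEEC = 0x14A7B → wrap carry → 0x4A7C
  0x4A7C + 0xAABC = 0x0F538
One's-complement sum = 0xF538.
Checksum = ~0xF538 & 0xFFFF = 0x0AC7.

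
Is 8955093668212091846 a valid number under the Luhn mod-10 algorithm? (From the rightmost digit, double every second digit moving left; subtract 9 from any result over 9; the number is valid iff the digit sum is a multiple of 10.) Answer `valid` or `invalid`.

From the right, keep odd positions and double even positions (subtract 9 from any doubled value over 9):
  doubled (positions 2,4,...): 8 2 0 2 7 3 9 1 9 → sum 41
  kept (positions 1,3,...): 6 8 9 2 2 6 3 0 5 8 → sum 49
Total = 90.
90 mod 10 = 0, so the number is valid.

valid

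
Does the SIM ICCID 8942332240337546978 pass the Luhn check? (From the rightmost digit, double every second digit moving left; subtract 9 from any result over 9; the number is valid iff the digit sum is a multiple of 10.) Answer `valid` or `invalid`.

valid

From the right, keep odd positions and double even positions (subtract 9 from any doubled value over 9):
  doubled (positions 2,4,...): 5 3 1 6 0 4 6 4 9 → sum 38
  kept (positions 1,3,...): 8 9 4 7 3 4 2 3 4 8 → sum 52
Total = 90.
90 mod 10 = 0, so the number is valid.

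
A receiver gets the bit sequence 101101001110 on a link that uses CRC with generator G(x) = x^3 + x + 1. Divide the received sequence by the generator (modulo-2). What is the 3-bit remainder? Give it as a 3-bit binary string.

000

Modulo-2 division of 101101001110 by 1011:
  pos 0: 1011 XOR 1011 = 0000
  pos 5: 1001 XOR 1011 = 0010
  pos 7: 1011 XOR 1011 = 0000
Remainder = 000 (zero — the frame passes the CRC check).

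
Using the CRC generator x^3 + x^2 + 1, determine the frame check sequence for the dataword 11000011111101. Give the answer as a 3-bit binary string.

Append 3 zeros: 11000011111101000. Divide by 1101 (XOR where the leading bit is 1):
  pos 0: 1100 XOR 1101 = 0001
  pos 3: 1001 XOR 1101 = 0100
  pos 4: 1001 XOR 1101 = 0100
  pos 5: 1001 XOR 1101 = 0100
  pos 6: 1001 XOR 1101 = 0100
  pos 7: 1001 XOR 1101 = 0100
  pos 8: 1001 XOR 1101 = 0100
  pos 9: 1000 XOR 1101 = 0101
  pos 10: 1011 XOR 1101 = 0110
  pos 11: 1100 XOR 1101 = 0001
Remainder (last 3 bits) = 100. This is the CRC / FCS.

100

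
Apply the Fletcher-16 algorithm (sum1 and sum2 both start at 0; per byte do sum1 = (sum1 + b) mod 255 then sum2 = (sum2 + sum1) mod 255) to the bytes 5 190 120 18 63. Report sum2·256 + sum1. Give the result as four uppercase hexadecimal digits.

E08D

Running sums (mod 255):
  after byte 0 (5): sum1=5, sum2=5
  after byte 1 (190): sum1=195, sum2=200
  after byte 2 (120): sum1=60, sum2=5
  after byte 3 (18): sum1=78, sum2=83
  after byte 4 (63): sum1=141, sum2=224
Checksum = sum2·256 + sum1 = 224·256 + 141 = 57485 = 0xE08D.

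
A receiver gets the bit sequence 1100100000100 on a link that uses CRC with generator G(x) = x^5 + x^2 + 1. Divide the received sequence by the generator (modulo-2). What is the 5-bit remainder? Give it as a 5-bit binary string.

Modulo-2 division of 1100100000100 by 100101:
  pos 0: 110010 XOR 100101 = 010111
  pos 1: 101110 XOR 100101 = 001011
  pos 3: 101100 XOR 100101 = 001001
  pos 5: 100101 XOR 100101 = 000000
Remainder = 00000 (zero — the frame passes the CRC check).

00000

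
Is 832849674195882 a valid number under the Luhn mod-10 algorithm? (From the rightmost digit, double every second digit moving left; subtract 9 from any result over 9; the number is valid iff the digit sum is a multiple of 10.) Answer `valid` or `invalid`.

From the right, keep odd positions and double even positions (subtract 9 from any doubled value over 9):
  doubled (positions 2,4,...): 7 1 2 5 9 7 6 → sum 37
  kept (positions 1,3,...): 2 8 9 4 6 4 2 8 → sum 43
Total = 80.
80 mod 10 = 0, so the number is valid.

valid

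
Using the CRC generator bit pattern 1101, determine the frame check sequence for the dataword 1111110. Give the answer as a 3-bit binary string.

101

Append 3 zeros: 1111110000. Divide by 1101 (XOR where the leading bit is 1):
  pos 0: 1111 XOR 1101 = 0010
  pos 2: 1011 XOR 1101 = 0110
  pos 3: 1100 XOR 1101 = 0001
  pos 6: 1000 XOR 1101 = 0101
Remainder (last 3 bits) = 101. This is the CRC / FCS.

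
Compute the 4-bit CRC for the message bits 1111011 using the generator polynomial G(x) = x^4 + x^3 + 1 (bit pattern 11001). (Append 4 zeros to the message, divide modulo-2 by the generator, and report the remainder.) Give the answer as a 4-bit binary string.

0100

Append 4 zeros: 11110110000. Divide by 11001 (XOR where the leading bit is 1):
  pos 0: 11110 XOR 11001 = 00111
  pos 2: 11111 XOR 11001 = 00110
  pos 4: 11000 XOR 11001 = 00001
Remainder (last 4 bits) = 0100. This is the CRC / FCS.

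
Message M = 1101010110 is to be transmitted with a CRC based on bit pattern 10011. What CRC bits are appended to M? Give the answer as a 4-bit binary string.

Append 4 zeros: 11010101100000. Divide by 10011 (XOR where the leading bit is 1):
  pos 0: 11010 XOR 10011 = 01001
  pos 1: 10011 XOR 10011 = 00000
  pos 7: 11000 XOR 10011 = 01011
  pos 8: 10110 XOR 10011 = 00101
Remainder (last 4 bits) = 1010. This is the CRC / FCS.

1010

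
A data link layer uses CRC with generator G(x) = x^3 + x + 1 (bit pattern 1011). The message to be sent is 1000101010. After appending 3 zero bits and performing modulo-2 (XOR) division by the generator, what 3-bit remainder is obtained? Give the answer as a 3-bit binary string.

110

Append 3 zeros: 1000101010000. Divide by 1011 (XOR where the leading bit is 1):
  pos 0: 1000 XOR 1011 = 0011
  pos 2: 1110 XOR 1011 = 0101
  pos 3: 1011 XOR 1011 = 0000
  pos 8: 1000 XOR 1011 = 0011
Remainder (last 3 bits) = 110. This is the CRC / FCS.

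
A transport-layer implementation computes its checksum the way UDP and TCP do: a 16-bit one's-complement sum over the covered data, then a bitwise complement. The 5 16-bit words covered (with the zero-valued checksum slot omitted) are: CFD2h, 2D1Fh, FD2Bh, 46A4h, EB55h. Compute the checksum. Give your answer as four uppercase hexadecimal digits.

One's-complement addition (fold any carry out of bit 15 back into bit 0):
  0xCFD2 + 0x2D1F = 0x0FCF1
  0xFCF1 + 0xFD2B = 0x1FA1C → wrap carry → 0xFA1D
  0xFA1D + 0x46A4 = 0x140C1 → wrap carry → 0x40C2
  0x40C2 + 0xEB55 = 0x12C17 → wrap carry → 0x2C18
One's-complement sum = 0x2C18.
Checksum = ~0x2C18 & 0xFFFF = 0xD3E7.

D3E7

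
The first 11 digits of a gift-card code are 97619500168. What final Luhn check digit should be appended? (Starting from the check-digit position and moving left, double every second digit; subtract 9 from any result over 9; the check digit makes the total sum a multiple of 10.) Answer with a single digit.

Partial digits right→left: 8 6 1 0 0 5 9 1 6 7 9
Double every second digit counting from the check-digit position (so the 1st, 3rd, 5th, ... of the partial from the right).
  doubled (with −9 where >9): 7 2 0 9 3 9 → sum 30
  kept as-is: 6 0 5 1 7 → sum 19
Total = 30 + 19 = 49.
Check digit = (10 − (49 mod 10)) mod 10 = 1.

1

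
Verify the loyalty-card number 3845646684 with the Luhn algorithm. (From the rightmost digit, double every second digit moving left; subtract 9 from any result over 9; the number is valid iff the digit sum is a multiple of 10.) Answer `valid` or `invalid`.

From the right, keep odd positions and double even positions (subtract 9 from any doubled value over 9):
  doubled (positions 2,4,...): 7 3 3 8 6 → sum 27
  kept (positions 1,3,...): 4 6 4 5 8 → sum 27
Total = 54.
54 mod 10 = 4, so the number is invalid.

invalid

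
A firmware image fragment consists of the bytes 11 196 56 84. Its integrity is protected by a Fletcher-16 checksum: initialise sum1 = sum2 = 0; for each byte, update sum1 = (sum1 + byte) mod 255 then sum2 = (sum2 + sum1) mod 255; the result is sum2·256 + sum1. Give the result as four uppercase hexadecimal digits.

3F5C

Running sums (mod 255):
  after byte 0 (11): sum1=11, sum2=11
  after byte 1 (196): sum1=207, sum2=218
  after byte 2 (56): sum1=8, sum2=226
  after byte 3 (84): sum1=92, sum2=63
Checksum = sum2·256 + sum1 = 63·256 + 92 = 16220 = 0x3F5C.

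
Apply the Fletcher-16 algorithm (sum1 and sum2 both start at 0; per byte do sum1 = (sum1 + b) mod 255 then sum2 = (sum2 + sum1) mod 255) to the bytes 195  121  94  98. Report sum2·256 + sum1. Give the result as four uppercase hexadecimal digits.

9AFD

Running sums (mod 255):
  after byte 0 (195): sum1=195, sum2=195
  after byte 1 (121): sum1=61, sum2=1
  after byte 2 (94): sum1=155, sum2=156
  after byte 3 (98): sum1=253, sum2=154
Checksum = sum2·256 + sum1 = 154·256 + 253 = 39677 = 0x9AFD.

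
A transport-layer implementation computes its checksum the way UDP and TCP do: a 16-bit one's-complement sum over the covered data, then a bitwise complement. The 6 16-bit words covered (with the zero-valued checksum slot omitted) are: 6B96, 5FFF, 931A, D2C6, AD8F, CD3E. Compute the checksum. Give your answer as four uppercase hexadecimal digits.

One's-complement addition (fold any carry out of bit 15 back into bit 0):
  0x6B96 + 0x5FFF = 0x0CB95
  0xCB95 + 0x931A = 0x15EAF → wrap carry → 0x5EB0
  0x5EB0 + 0xD2C6 = 0x13176 → wrap carry → 0x3177
  0x3177 + 0xAD8F = 0x0DF06
  0xDF06 + 0xCD3E = 0x1AC44 → wrap carry → 0xAC45
One's-complement sum = 0xAC45.
Checksum = ~0xAC45 & 0xFFFF = 0x53BA.

53BA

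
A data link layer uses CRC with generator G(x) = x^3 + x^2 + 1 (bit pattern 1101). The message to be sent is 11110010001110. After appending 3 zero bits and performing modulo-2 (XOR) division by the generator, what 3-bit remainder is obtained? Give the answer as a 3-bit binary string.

Append 3 zeros: 11110010001110000. Divide by 1101 (XOR where the leading bit is 1):
  pos 0: 1111 XOR 1101 = 0010
  pos 2: 1000 XOR 1101 = 0101
  pos 3: 1011 XOR 1101 = 0110
  pos 4: 1100 XOR 1101 = 0001
  pos 7: 1001 XOR 1101 = 0100
  pos 8: 1001 XOR 1101 = 0100
  pos 9: 1001 XOR 1101 = 0100
  pos 10: 1000 XOR 1101 = 0101
  pos 11: 1010 XOR 1101 = 0111
  pos 12: 1110 XOR 1101 = 0011
Remainder (last 3 bits) = 110. This is the CRC / FCS.

110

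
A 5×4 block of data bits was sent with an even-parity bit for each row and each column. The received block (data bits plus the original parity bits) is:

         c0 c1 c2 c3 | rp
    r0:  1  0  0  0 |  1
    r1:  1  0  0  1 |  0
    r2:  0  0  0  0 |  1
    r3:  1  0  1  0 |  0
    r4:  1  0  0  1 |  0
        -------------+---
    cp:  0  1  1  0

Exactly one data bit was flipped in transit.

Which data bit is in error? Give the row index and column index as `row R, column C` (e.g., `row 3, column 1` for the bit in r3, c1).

row 2, column 1

Recompute each row's even parity and compare to rp:
  r0: data parity 1, sent rp 1 → ok
  r1: data parity 0, sent rp 0 → ok
  r2: data parity 0, sent rp 1 → mismatch
  r3: data parity 0, sent rp 0 → ok
  r4: data parity 0, sent rp 0 → ok
Recompute each column's even parity and compare to cp:
  c0: data parity 0, sent cp 0 → ok
  c1: data parity 0, sent cp 1 → mismatch
  c2: data parity 1, sent cp 1 → ok
  c3: data parity 0, sent cp 0 → ok
Exactly one row (r2) and one column (c1) fail → the flipped bit is at their intersection.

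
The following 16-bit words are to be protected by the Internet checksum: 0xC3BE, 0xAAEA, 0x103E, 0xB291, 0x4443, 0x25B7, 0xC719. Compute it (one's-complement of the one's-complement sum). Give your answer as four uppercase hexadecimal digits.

One's-complement addition (fold any carry out of bit 15 back into bit 0):
  0xC3BE + 0xAAEA = 0x16EA8 → wrap carry → 0x6EA9
  0x6EA9 + 0x103E = 0x07EE7
  0x7EE7 + 0xB291 = 0x13178 → wrap carry → 0x3179
  0x3179 + 0x4443 = 0x075BC
  0x75BC + 0x25B7 = 0x09B73
  0x9B73 + 0xC719 = 0x1628C → wrap carry → 0x628D
One's-complement sum = 0x628D.
Checksum = ~0x628D & 0xFFFF = 0x9D72.

9D72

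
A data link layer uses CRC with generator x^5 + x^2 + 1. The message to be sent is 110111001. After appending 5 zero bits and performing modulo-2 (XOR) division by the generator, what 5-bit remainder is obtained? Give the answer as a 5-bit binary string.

Append 5 zeros: 11011100100000. Divide by 100101 (XOR where the leading bit is 1):
  pos 0: 110111 XOR 100101 = 010010
  pos 1: 100100 XOR 100101 = 000001
  pos 6: 101000 XOR 100101 = 001101
  pos 8: 110100 XOR 100101 = 010001
Remainder (last 5 bits) = 10001. This is the CRC / FCS.

10001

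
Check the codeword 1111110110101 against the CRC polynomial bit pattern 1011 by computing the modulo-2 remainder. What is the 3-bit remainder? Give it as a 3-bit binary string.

Modulo-2 division of 1111110110101 by 1011:
  pos 0: 1111 XOR 1011 = 0100
  pos 1: 1001 XOR 1011 = 0010
  pos 3: 1010 XOR 1011 = 0001
  pos 6: 1110 XOR 1011 = 0101
  pos 7: 1011 XOR 1011 = 0000
Remainder = 001 (nonzero — an error is detected).

001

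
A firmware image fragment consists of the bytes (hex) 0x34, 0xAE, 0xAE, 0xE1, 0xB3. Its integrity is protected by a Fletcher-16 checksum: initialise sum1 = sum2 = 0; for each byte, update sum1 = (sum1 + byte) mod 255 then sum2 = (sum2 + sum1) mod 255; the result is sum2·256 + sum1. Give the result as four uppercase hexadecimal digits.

4327

Running sums (mod 255):
  after byte 0 (0x34): sum1=52, sum2=52
  after byte 1 (0xAE): sum1=226, sum2=23
  after byte 2 (0xAE): sum1=145, sum2=168
  after byte 3 (0xE1): sum1=115, sum2=28
  after byte 4 (0xB3): sum1=39, sum2=67
Checksum = sum2·256 + sum1 = 67·256 + 39 = 17191 = 0x4327.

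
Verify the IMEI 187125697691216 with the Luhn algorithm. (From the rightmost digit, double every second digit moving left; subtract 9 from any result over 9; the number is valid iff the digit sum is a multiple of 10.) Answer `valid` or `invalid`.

invalid

From the right, keep odd positions and double even positions (subtract 9 from any doubled value over 9):
  doubled (positions 2,4,...): 2 2 3 9 1 2 7 → sum 26
  kept (positions 1,3,...): 6 2 9 7 6 2 7 1 → sum 40
Total = 66.
66 mod 10 = 6, so the number is invalid.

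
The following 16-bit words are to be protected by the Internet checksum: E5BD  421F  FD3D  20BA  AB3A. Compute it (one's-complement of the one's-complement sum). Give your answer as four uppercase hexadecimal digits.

One's-complement addition (fold any carry out of bit 15 back into bit 0):
  0xE5BD + 0x421F = 0x127DC → wrap carry → 0x27DD
  0x27DD + 0xFD3D = 0x1251A → wrap carry → 0x251B
  0x251B + 0x20BA = 0x045D5
  0x45D5 + 0xAB3A = 0x0F10F
One's-complement sum = 0xF10F.
Checksum = ~0xF10F & 0xFFFF = 0x0EF0.

0EF0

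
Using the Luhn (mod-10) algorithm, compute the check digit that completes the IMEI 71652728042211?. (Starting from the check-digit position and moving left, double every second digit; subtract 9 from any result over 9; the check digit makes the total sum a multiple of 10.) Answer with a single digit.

1

Partial digits right→left: 1 1 2 2 4 0 8 2 7 2 5 6 1 7
Double every second digit counting from the check-digit position (so the 1st, 3rd, 5th, ... of the partial from the right).
  doubled (with −9 where >9): 2 4 8 7 5 1 2 → sum 29
  kept as-is: 1 2 0 2 2 6 7 → sum 20
Total = 29 + 20 = 49.
Check digit = (10 − (49 mod 10)) mod 10 = 1.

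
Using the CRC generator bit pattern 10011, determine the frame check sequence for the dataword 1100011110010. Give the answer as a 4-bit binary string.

0011

Append 4 zeros: 11000111100100000. Divide by 10011 (XOR where the leading bit is 1):
  pos 0: 11000 XOR 10011 = 01011
  pos 1: 10111 XOR 10011 = 00100
  pos 3: 10011 XOR 10011 = 00000
  pos 8: 10010 XOR 10011 = 00001
  pos 12: 10000 XOR 10011 = 00011
Remainder (last 4 bits) = 0011. This is the CRC / FCS.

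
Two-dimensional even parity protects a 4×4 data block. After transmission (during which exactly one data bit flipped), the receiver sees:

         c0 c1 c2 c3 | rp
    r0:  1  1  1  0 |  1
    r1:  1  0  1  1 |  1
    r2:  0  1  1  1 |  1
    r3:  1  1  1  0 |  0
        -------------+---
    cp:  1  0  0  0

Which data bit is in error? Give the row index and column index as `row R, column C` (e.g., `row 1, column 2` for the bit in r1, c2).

Recompute each row's even parity and compare to rp:
  r0: data parity 1, sent rp 1 → ok
  r1: data parity 1, sent rp 1 → ok
  r2: data parity 1, sent rp 1 → ok
  r3: data parity 1, sent rp 0 → mismatch
Recompute each column's even parity and compare to cp:
  c0: data parity 1, sent cp 1 → ok
  c1: data parity 1, sent cp 0 → mismatch
  c2: data parity 0, sent cp 0 → ok
  c3: data parity 0, sent cp 0 → ok
Exactly one row (r3) and one column (c1) fail → the flipped bit is at their intersection.

row 3, column 1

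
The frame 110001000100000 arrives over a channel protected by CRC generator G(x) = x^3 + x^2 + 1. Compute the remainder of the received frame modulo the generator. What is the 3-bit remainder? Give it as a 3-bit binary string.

000

Modulo-2 division of 110001000100000 by 1101:
  pos 0: 1100 XOR 1101 = 0001
  pos 3: 1010 XOR 1101 = 0111
  pos 4: 1110 XOR 1101 = 0011
  pos 6: 1101 XOR 1101 = 0000
Remainder = 000 (zero — the frame passes the CRC check).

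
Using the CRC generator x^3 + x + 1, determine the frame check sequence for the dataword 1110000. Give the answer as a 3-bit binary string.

111

Append 3 zeros: 1110000000. Divide by 1011 (XOR where the leading bit is 1):
  pos 0: 1110 XOR 1011 = 0101
  pos 1: 1010 XOR 1011 = 0001
  pos 4: 1000 XOR 1011 = 0011
  pos 6: 1100 XOR 1011 = 0111
Remainder (last 3 bits) = 111. This is the CRC / FCS.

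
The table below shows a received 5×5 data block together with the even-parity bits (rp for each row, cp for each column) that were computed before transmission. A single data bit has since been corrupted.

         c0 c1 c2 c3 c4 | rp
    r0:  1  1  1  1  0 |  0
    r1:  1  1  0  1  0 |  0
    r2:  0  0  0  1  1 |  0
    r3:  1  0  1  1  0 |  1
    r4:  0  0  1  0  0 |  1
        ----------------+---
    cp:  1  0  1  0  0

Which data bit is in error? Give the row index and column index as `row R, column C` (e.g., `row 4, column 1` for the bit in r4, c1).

row 1, column 4

Recompute each row's even parity and compare to rp:
  r0: data parity 0, sent rp 0 → ok
  r1: data parity 1, sent rp 0 → mismatch
  r2: data parity 0, sent rp 0 → ok
  r3: data parity 1, sent rp 1 → ok
  r4: data parity 1, sent rp 1 → ok
Recompute each column's even parity and compare to cp:
  c0: data parity 1, sent cp 1 → ok
  c1: data parity 0, sent cp 0 → ok
  c2: data parity 1, sent cp 1 → ok
  c3: data parity 0, sent cp 0 → ok
  c4: data parity 1, sent cp 0 → mismatch
Exactly one row (r1) and one column (c4) fail → the flipped bit is at their intersection.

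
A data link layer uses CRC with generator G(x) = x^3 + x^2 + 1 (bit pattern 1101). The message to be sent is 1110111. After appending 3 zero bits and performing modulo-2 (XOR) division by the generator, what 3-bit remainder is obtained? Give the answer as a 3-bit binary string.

110

Append 3 zeros: 1110111000. Divide by 1101 (XOR where the leading bit is 1):
  pos 0: 1110 XOR 1101 = 0011
  pos 2: 1111 XOR 1101 = 0010
  pos 4: 1010 XOR 1101 = 0111
  pos 5: 1110 XOR 1101 = 0011
Remainder (last 3 bits) = 110. This is the CRC / FCS.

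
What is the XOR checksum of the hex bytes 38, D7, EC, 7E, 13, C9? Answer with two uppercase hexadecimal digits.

A7

XOR the bytes together:
  start with 0x38
  0x38 ⊕ 0xD7 = 0xEF
  0xEF ⊕ 0xEC = 0x03
  0x03 ⊕ 0x7E = 0x7D
  0x7D ⊕ 0x13 = 0x6E
  0x6E ⊕ 0xC9 = 0xA7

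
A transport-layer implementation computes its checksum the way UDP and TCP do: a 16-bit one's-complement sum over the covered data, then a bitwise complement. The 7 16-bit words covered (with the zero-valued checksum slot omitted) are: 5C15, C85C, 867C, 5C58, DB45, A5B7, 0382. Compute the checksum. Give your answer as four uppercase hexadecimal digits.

7439

One's-complement addition (fold any carry out of bit 15 back into bit 0):
  0x5C15 + 0xC85C = 0x12471 → wrap carry → 0x2472
  0x2472 + 0x867C = 0x0AAEE
  0xAAEE + 0x5C58 = 0x10746 → wrap carry → 0x0747
  0x0747 + 0xDB45 = 0x0E28C
  0xE28C + 0xA5B7 = 0x18843 → wrap carry → 0x8844
  0x8844 + 0x0382 = 0x08BC6
One's-complement sum = 0x8BC6.
Checksum = ~0x8BC6 & 0xFFFF = 0x7439.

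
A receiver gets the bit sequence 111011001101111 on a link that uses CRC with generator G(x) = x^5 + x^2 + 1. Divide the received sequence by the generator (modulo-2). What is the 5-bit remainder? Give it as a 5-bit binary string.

Modulo-2 division of 111011001101111 by 100101:
  pos 0: 111011 XOR 100101 = 011110
  pos 1: 111100 XOR 100101 = 011001
  pos 2: 110010 XOR 100101 = 010111
  pos 3: 101111 XOR 100101 = 001010
  pos 5: 101010 XOR 100101 = 001111
  pos 7: 111111 XOR 100101 = 011010
  pos 8: 110101 XOR 100101 = 010000
  pos 9: 100001 XOR 100101 = 000100
Remainder = 00100 (nonzero — an error is detected).

00100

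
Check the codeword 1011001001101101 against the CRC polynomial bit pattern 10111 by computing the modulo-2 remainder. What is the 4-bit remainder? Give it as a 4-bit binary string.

Modulo-2 division of 1011001001101101 by 10111:
  pos 0: 10110 XOR 10111 = 00001
  pos 4: 10100 XOR 10111 = 00011
  pos 7: 11110 XOR 10111 = 01001
  pos 8: 10011 XOR 10111 = 00100
  pos 10: 10010 XOR 10111 = 00101
Remainder = 1011 (nonzero — an error is detected).

1011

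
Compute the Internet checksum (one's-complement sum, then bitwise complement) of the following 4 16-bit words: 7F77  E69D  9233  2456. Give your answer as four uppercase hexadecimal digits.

E360

One's-complement addition (fold any carry out of bit 15 back into bit 0):
  0x7F77 + 0xE69D = 0x16614 → wrap carry → 0x6615
  0x6615 + 0x9233 = 0x0F848
  0xF848 + 0x2456 = 0x11C9E → wrap carry → 0x1C9F
One's-complement sum = 0x1C9F.
Checksum = ~0x1C9F & 0xFFFF = 0xE360.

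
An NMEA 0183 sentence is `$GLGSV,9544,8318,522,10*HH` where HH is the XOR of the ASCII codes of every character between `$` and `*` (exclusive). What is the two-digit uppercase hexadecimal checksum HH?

73

XOR the ASCII codes of the payload characters:
  'G' = 0x47 → acc = 0x47
  'L' = 0x4C → acc = 0x0B
  'G' = 0x47 → acc = 0x4C
  'S' = 0x53 → acc = 0x1F
  'V' = 0x56 → acc = 0x49
  ',' = 0x2C → acc = 0x65
  '9' = 0x39 → acc = 0x5C
  '5' = 0x35 → acc = 0x69
  '4' = 0x34 → acc = 0x5D
  '4' = 0x34 → acc = 0x69
  ',' = 0x2C → acc = 0x45
  '8' = 0x38 → acc = 0x7D
  '3' = 0x33 → acc = 0x4E
  '1' = 0x31 → acc = 0x7F
  '8' = 0x38 → acc = 0x47
  ',' = 0x2C → acc = 0x6B
  '5' = 0x35 → acc = 0x5E
  '2' = 0x32 → acc = 0x6C
  '2' = 0x32 → acc = 0x5E
  ',' = 0x2C → acc = 0x72
  '1' = 0x31 → acc = 0x43
  '0' = 0x30 → acc = 0x73
Checksum = 0x73.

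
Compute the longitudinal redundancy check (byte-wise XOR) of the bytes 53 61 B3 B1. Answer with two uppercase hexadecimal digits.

XOR the bytes together:
  start with 0x53
  0x53 ⊕ 0x61 = 0x32
  0x32 ⊕ 0xB3 = 0x81
  0x81 ⊕ 0xB1 = 0x30

30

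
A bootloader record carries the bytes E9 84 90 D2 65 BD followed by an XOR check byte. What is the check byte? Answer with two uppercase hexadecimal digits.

XOR the bytes together:
  start with 0xE9
  0xE9 ⊕ 0x84 = 0x6D
  0x6D ⊕ 0x90 = 0xFD
  0xFD ⊕ 0xD2 = 0x2F
  0x2F ⊕ 0x65 = 0x4A
  0x4A ⊕ 0xBD = 0xF7

F7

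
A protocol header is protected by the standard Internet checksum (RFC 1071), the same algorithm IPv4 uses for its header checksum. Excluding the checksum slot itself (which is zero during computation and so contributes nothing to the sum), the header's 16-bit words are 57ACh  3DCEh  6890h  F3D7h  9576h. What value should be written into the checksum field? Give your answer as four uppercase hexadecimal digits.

78A6

One's-complement addition (fold any carry out of bit 15 back into bit 0):
  0x57AC + 0x3DCE = 0x0957A
  0x957A + 0x6890 = 0x0FE0A
  0xFE0A + 0xF3D7 = 0x1F1E1 → wrap carry → 0xF1E2
  0xF1E2 + 0x9576 = 0x18758 → wrap carry → 0x8759
One's-complement sum = 0x8759.
Checksum = ~0x8759 & 0xFFFF = 0x78A6.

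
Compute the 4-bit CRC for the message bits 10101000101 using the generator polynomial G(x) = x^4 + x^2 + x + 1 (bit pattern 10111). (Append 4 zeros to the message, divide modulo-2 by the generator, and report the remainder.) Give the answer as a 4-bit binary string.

1011

Append 4 zeros: 101010001010000. Divide by 10111 (XOR where the leading bit is 1):
  pos 0: 10101 XOR 10111 = 00010
  pos 3: 10000 XOR 10111 = 00111
  pos 5: 11110 XOR 10111 = 01001
  pos 6: 10011 XOR 10111 = 00100
  pos 8: 10000 XOR 10111 = 00111
  pos 10: 11100 XOR 10111 = 01011
Remainder (last 4 bits) = 1011. This is the CRC / FCS.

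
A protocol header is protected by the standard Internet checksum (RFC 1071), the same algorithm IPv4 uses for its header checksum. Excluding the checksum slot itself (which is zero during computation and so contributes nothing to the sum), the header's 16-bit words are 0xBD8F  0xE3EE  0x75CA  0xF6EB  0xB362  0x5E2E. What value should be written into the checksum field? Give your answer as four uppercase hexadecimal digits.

E039

One's-complement addition (fold any carry out of bit 15 back into bit 0):
  0xBD8F + 0xE3EE = 0x1A17D → wrap carry → 0xA17E
  0xA17E + 0x75CA = 0x11748 → wrap carry → 0x1749
  0x1749 + 0xF6EB = 0x10E34 → wrap carry → 0x0E35
  0x0E35 + 0xB362 = 0x0C197
  0xC197 + 0x5E2E = 0x11FC5 → wrap carry → 0x1FC6
One's-complement sum = 0x1FC6.
Checksum = ~0x1FC6 & 0xFFFF = 0xE039.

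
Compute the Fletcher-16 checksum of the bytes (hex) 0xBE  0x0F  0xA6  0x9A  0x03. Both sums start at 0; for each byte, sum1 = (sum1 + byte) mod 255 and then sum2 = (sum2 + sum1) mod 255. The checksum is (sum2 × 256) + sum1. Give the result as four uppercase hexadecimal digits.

2212

Running sums (mod 255):
  after byte 0 (0xBE): sum1=190, sum2=190
  after byte 1 (0x0F): sum1=205, sum2=140
  after byte 2 (0xA6): sum1=116, sum2=1
  after byte 3 (0x9A): sum1=15, sum2=16
  after byte 4 (0x03): sum1=18, sum2=34
Checksum = sum2·256 + sum1 = 34·256 + 18 = 8722 = 0x2212.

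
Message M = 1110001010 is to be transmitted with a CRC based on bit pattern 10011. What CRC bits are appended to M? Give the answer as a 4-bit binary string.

0001

Append 4 zeros: 11100010100000. Divide by 10011 (XOR where the leading bit is 1):
  pos 0: 11100 XOR 10011 = 01111
  pos 1: 11110 XOR 10011 = 01101
  pos 2: 11011 XOR 10011 = 01000
  pos 3: 10000 XOR 10011 = 00011
  pos 6: 11100 XOR 10011 = 01111
  pos 7: 11110 XOR 10011 = 01101
  pos 8: 11010 XOR 10011 = 01001
  pos 9: 10010 XOR 10011 = 00001
Remainder (last 4 bits) = 0001. This is the CRC / FCS.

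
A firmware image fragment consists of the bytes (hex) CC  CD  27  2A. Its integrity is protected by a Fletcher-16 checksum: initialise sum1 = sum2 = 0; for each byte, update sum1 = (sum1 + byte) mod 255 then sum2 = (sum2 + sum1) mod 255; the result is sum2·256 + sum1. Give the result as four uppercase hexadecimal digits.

15EB

Running sums (mod 255):
  after byte 0 (CC): sum1=204, sum2=204
  after byte 1 (CD): sum1=154, sum2=103
  after byte 2 (27): sum1=193, sum2=41
  after byte 3 (2A): sum1=235, sum2=21
Checksum = sum2·256 + sum1 = 21·256 + 235 = 5611 = 0x15EB.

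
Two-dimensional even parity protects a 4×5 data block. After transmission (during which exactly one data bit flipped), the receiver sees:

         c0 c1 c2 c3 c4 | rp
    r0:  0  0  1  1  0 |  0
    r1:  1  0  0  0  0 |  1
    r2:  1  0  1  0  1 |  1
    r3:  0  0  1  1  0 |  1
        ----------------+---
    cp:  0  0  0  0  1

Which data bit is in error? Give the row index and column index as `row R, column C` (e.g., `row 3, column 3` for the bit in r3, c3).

row 3, column 2

Recompute each row's even parity and compare to rp:
  r0: data parity 0, sent rp 0 → ok
  r1: data parity 1, sent rp 1 → ok
  r2: data parity 1, sent rp 1 → ok
  r3: data parity 0, sent rp 1 → mismatch
Recompute each column's even parity and compare to cp:
  c0: data parity 0, sent cp 0 → ok
  c1: data parity 0, sent cp 0 → ok
  c2: data parity 1, sent cp 0 → mismatch
  c3: data parity 0, sent cp 0 → ok
  c4: data parity 1, sent cp 1 → ok
Exactly one row (r3) and one column (c2) fail → the flipped bit is at their intersection.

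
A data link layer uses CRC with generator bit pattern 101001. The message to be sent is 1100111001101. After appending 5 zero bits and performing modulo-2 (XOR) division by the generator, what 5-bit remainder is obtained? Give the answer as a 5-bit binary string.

Append 5 zeros: 110011100110100000. Divide by 101001 (XOR where the leading bit is 1):
  pos 0: 110011 XOR 101001 = 011010
  pos 1: 110101 XOR 101001 = 011100
  pos 2: 111000 XOR 101001 = 010001
  pos 3: 100010 XOR 101001 = 001011
  pos 5: 101111 XOR 101001 = 000110
  pos 8: 110010 XOR 101001 = 011011
  pos 9: 110110 XOR 101001 = 011111
  pos 10: 111110 XOR 101001 = 010111
  pos 11: 101110 XOR 101001 = 000111
Remainder (last 5 bits) = 01110. This is the CRC / FCS.

01110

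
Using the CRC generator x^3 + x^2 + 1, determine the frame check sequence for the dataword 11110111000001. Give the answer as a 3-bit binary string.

Append 3 zeros: 11110111000001000. Divide by 1101 (XOR where the leading bit is 1):
  pos 0: 1111 XOR 1101 = 0010
  pos 2: 1001 XOR 1101 = 0100
  pos 3: 1001 XOR 1101 = 0100
  pos 4: 1001 XOR 1101 = 0100
  pos 5: 1000 XOR 1101 = 0101
  pos 6: 1010 XOR 1101 = 0111
  pos 7: 1110 XOR 1101 = 0011
  pos 9: 1100 XOR 1101 = 0001
  pos 12: 1100 XOR 1101 = 0001
Remainder (last 3 bits) = 010. This is the CRC / FCS.

010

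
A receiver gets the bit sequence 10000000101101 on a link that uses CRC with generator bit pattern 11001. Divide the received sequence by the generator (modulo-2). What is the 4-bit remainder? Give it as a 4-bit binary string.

0000

Modulo-2 division of 10000000101101 by 11001:
  pos 0: 10000 XOR 11001 = 01001
  pos 1: 10010 XOR 11001 = 01011
  pos 2: 10110 XOR 11001 = 01111
  pos 3: 11110 XOR 11001 = 00111
  pos 5: 11110 XOR 11001 = 00111
  pos 7: 11111 XOR 11001 = 00110
  pos 9: 11001 XOR 11001 = 00000
Remainder = 0000 (zero — the frame passes the CRC check).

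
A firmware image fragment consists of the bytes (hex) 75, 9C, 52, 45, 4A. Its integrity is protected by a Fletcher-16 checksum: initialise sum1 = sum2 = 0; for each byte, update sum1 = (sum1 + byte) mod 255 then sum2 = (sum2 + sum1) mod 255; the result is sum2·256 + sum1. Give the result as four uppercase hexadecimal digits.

Running sums (mod 255):
  after byte 0 (75): sum1=117, sum2=117
  after byte 1 (9C): sum1=18, sum2=135
  after byte 2 (52): sum1=100, sum2=235
  after byte 3 (45): sum1=169, sum2=149
  after byte 4 (4A): sum1=243, sum2=137
Checksum = sum2·256 + sum1 = 137·256 + 243 = 35315 = 0x89F3.

89F3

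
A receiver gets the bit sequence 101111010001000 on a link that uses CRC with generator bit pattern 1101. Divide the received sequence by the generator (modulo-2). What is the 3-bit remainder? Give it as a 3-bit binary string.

000

Modulo-2 division of 101111010001000 by 1101:
  pos 0: 1011 XOR 1101 = 0110
  pos 1: 1101 XOR 1101 = 0000
  pos 5: 1010 XOR 1101 = 0111
  pos 6: 1110 XOR 1101 = 0011
  pos 8: 1101 XOR 1101 = 0000
Remainder = 000 (zero — the frame passes the CRC check).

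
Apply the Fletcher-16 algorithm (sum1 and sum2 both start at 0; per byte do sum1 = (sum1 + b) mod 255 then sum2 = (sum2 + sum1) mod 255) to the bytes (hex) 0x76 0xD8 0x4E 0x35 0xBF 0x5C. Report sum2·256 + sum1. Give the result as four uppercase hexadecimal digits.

B7EE

Running sums (mod 255):
  after byte 0 (0x76): sum1=118, sum2=118
  after byte 1 (0xD8): sum1=79, sum2=197
  after byte 2 (0x4E): sum1=157, sum2=99
  after byte 3 (0x35): sum1=210, sum2=54
  after byte 4 (0xBF): sum1=146, sum2=200
  after byte 5 (0x5C): sum1=238, sum2=183
Checksum = sum2·256 + sum1 = 183·256 + 238 = 47086 = 0xB7EE.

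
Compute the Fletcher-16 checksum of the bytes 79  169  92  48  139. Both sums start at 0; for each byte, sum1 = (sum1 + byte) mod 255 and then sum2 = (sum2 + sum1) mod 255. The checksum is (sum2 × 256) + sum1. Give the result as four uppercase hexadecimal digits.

3411

Running sums (mod 255):
  after byte 0 (79): sum1=79, sum2=79
  after byte 1 (169): sum1=248, sum2=72
  after byte 2 (92): sum1=85, sum2=157
  after byte 3 (48): sum1=133, sum2=35
  after byte 4 (139): sum1=17, sum2=52
Checksum = sum2·256 + sum1 = 52·256 + 17 = 13329 = 0x3411.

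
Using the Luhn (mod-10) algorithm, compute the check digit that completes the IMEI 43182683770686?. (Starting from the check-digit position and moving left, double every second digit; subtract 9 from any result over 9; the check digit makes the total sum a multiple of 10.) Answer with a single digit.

7

Partial digits right→left: 6 8 6 0 7 7 3 8 6 2 8 1 3 4
Double every second digit counting from the check-digit position (so the 1st, 3rd, 5th, ... of the partial from the right).
  doubled (with −9 where >9): 3 3 5 6 3 7 6 → sum 33
  kept as-is: 8 0 7 8 2 1 4 → sum 30
Total = 33 + 30 = 63.
Check digit = (10 − (63 mod 10)) mod 10 = 7.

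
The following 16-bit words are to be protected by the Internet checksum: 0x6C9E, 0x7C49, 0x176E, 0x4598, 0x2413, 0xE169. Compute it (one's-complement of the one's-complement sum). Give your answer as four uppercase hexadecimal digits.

One's-complement addition (fold any carry out of bit 15 back into bit 0):
  0x6C9E + 0x7C49 = 0x0E8E7
  0xE8E7 + 0x176E = 0x10055 → wrap carry → 0x0056
  0x0056 + 0x4598 = 0x045EE
  0x45EE + 0x2413 = 0x06A01
  0x6A01 + 0xE169 = 0x14B6A → wrap carry → 0x4B6B
One's-complement sum = 0x4B6B.
Checksum = ~0x4B6B & 0xFFFF = 0xB494.

B494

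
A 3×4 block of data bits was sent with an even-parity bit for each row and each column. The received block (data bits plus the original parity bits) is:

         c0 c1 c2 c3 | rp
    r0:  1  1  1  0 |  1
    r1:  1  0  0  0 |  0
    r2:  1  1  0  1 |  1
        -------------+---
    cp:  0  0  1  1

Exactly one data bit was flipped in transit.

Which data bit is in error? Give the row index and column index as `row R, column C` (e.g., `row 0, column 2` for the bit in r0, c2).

Recompute each row's even parity and compare to rp:
  r0: data parity 1, sent rp 1 → ok
  r1: data parity 1, sent rp 0 → mismatch
  r2: data parity 1, sent rp 1 → ok
Recompute each column's even parity and compare to cp:
  c0: data parity 1, sent cp 0 → mismatch
  c1: data parity 0, sent cp 0 → ok
  c2: data parity 1, sent cp 1 → ok
  c3: data parity 1, sent cp 1 → ok
Exactly one row (r1) and one column (c0) fail → the flipped bit is at their intersection.

row 1, column 0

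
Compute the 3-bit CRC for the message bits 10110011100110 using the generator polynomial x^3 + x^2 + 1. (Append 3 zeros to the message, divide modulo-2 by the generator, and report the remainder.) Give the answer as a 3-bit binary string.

Append 3 zeros: 10110011100110000. Divide by 1101 (XOR where the leading bit is 1):
  pos 0: 1011 XOR 1101 = 0110
  pos 1: 1100 XOR 1101 = 0001
  pos 4: 1011 XOR 1101 = 0110
  pos 5: 1101 XOR 1101 = 0000
  pos 11: 1100 XOR 1101 = 0001
Remainder (last 3 bits) = 100. This is the CRC / FCS.

100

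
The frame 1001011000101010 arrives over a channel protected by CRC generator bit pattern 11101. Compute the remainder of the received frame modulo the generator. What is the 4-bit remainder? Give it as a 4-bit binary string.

0100

Modulo-2 division of 1001011000101010 by 11101:
  pos 0: 10010 XOR 11101 = 01111
  pos 1: 11111 XOR 11101 = 00010
  pos 4: 10100 XOR 11101 = 01001
  pos 5: 10010 XOR 11101 = 01111
  pos 6: 11111 XOR 11101 = 00010
  pos 9: 10010 XOR 11101 = 01111
  pos 10: 11111 XOR 11101 = 00010
Remainder = 0100 (nonzero — an error is detected).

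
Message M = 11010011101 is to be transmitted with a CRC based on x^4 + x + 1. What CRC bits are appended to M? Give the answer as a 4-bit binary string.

1011

Append 4 zeros: 110100111010000. Divide by 10011 (XOR where the leading bit is 1):
  pos 0: 11010 XOR 10011 = 01001
  pos 1: 10010 XOR 10011 = 00001
  pos 5: 11110 XOR 10011 = 01101
  pos 6: 11011 XOR 10011 = 01000
  pos 7: 10000 XOR 10011 = 00011
  pos 10: 11000 XOR 10011 = 01011
Remainder (last 4 bits) = 1011. This is the CRC / FCS.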